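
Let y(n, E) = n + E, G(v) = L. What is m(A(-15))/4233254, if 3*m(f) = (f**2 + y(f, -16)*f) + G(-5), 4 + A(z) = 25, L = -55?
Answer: 491/12699762 ≈ 3.8662e-5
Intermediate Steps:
G(v) = -55
y(n, E) = E + n
A(z) = 21 (A(z) = -4 + 25 = 21)
m(f) = -55/3 + f**2/3 + f*(-16 + f)/3 (m(f) = ((f**2 + (-16 + f)*f) - 55)/3 = ((f**2 + f*(-16 + f)) - 55)/3 = (-55 + f**2 + f*(-16 + f))/3 = -55/3 + f**2/3 + f*(-16 + f)/3)
m(A(-15))/4233254 = (-55/3 + (1/3)*21**2 + (1/3)*21*(-16 + 21))/4233254 = (-55/3 + (1/3)*441 + (1/3)*21*5)*(1/4233254) = (-55/3 + 147 + 35)*(1/4233254) = (491/3)*(1/4233254) = 491/12699762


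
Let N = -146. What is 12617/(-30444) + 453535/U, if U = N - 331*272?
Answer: -7472597683/1372689516 ≈ -5.4438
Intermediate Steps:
U = -90178 (U = -146 - 331*272 = -146 - 90032 = -90178)
12617/(-30444) + 453535/U = 12617/(-30444) + 453535/(-90178) = 12617*(-1/30444) + 453535*(-1/90178) = -12617/30444 - 453535/90178 = -7472597683/1372689516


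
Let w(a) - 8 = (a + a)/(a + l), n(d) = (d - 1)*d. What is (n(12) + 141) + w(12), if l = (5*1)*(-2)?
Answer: 293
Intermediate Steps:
l = -10 (l = 5*(-2) = -10)
n(d) = d*(-1 + d) (n(d) = (-1 + d)*d = d*(-1 + d))
w(a) = 8 + 2*a/(-10 + a) (w(a) = 8 + (a + a)/(a - 10) = 8 + (2*a)/(-10 + a) = 8 + 2*a/(-10 + a))
(n(12) + 141) + w(12) = (12*(-1 + 12) + 141) + 10*(-8 + 12)/(-10 + 12) = (12*11 + 141) + 10*4/2 = (132 + 141) + 10*(½)*4 = 273 + 20 = 293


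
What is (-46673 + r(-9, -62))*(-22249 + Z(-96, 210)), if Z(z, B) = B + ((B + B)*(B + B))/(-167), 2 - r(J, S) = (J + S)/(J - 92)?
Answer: 18180878489746/16867 ≈ 1.0779e+9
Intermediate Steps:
r(J, S) = 2 - (J + S)/(-92 + J) (r(J, S) = 2 - (J + S)/(J - 92) = 2 - (J + S)/(-92 + J))
Z(z, B) = B - 4*B**2/167 (Z(z, B) = B + ((2*B)*(2*B))*(-1/167) = B + (4*B**2)*(-1/167) = B - 4*B**2/167)
(-46673 + r(-9, -62))*(-22249 + Z(-96, 210)) = (-46673 + (-184 - 9 - 1*(-62))/(-92 - 9))*(-22249 + (1/167)*210*(167 - 4*210)) = (-46673 + (-184 - 9 + 62)/(-101))*(-22249 + (1/167)*210*(167 - 840)) = (-46673 - 1/101*(-131))*(-22249 + (1/167)*210*(-673)) = (-46673 + 131/101)*(-22249 - 141330/167) = -4713842/101*(-3856913/167) = 18180878489746/16867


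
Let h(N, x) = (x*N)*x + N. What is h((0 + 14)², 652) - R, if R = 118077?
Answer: 83202503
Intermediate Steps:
h(N, x) = N + N*x² (h(N, x) = (N*x)*x + N = N*x² + N = N + N*x²)
h((0 + 14)², 652) - R = (0 + 14)²*(1 + 652²) - 1*118077 = 14²*(1 + 425104) - 118077 = 196*425105 - 118077 = 83320580 - 118077 = 83202503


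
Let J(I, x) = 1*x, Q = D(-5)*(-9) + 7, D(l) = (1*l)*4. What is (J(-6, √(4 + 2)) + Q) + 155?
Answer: 342 + √6 ≈ 344.45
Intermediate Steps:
D(l) = 4*l (D(l) = l*4 = 4*l)
Q = 187 (Q = (4*(-5))*(-9) + 7 = -20*(-9) + 7 = 180 + 7 = 187)
J(I, x) = x
(J(-6, √(4 + 2)) + Q) + 155 = (√(4 + 2) + 187) + 155 = (√6 + 187) + 155 = (187 + √6) + 155 = 342 + √6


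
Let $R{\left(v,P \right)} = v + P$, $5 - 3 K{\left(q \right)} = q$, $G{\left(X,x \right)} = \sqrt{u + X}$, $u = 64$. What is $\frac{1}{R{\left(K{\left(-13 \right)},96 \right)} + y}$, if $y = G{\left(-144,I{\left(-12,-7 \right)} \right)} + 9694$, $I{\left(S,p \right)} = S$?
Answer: $\frac{2449}{23990424} - \frac{i \sqrt{5}}{23990424} \approx 0.00010208 - 9.3207 \cdot 10^{-8} i$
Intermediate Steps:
$G{\left(X,x \right)} = \sqrt{64 + X}$
$K{\left(q \right)} = \frac{5}{3} - \frac{q}{3}$
$y = 9694 + 4 i \sqrt{5}$ ($y = \sqrt{64 - 144} + 9694 = \sqrt{-80} + 9694 = 4 i \sqrt{5} + 9694 = 9694 + 4 i \sqrt{5} \approx 9694.0 + 8.9443 i$)
$R{\left(v,P \right)} = P + v$
$\frac{1}{R{\left(K{\left(-13 \right)},96 \right)} + y} = \frac{1}{\left(96 + \left(\frac{5}{3} - - \frac{13}{3}\right)\right) + \left(9694 + 4 i \sqrt{5}\right)} = \frac{1}{\left(96 + \left(\frac{5}{3} + \frac{13}{3}\right)\right) + \left(9694 + 4 i \sqrt{5}\right)} = \frac{1}{\left(96 + 6\right) + \left(9694 + 4 i \sqrt{5}\right)} = \frac{1}{102 + \left(9694 + 4 i \sqrt{5}\right)} = \frac{1}{9796 + 4 i \sqrt{5}}$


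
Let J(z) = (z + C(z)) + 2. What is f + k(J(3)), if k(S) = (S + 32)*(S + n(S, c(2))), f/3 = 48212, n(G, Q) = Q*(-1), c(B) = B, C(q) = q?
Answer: 144876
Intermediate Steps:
n(G, Q) = -Q
J(z) = 2 + 2*z (J(z) = (z + z) + 2 = 2*z + 2 = 2 + 2*z)
f = 144636 (f = 3*48212 = 144636)
k(S) = (-2 + S)*(32 + S) (k(S) = (S + 32)*(S - 1*2) = (32 + S)*(S - 2) = (32 + S)*(-2 + S) = (-2 + S)*(32 + S))
f + k(J(3)) = 144636 + (-64 + (2 + 2*3)**2 + 30*(2 + 2*3)) = 144636 + (-64 + (2 + 6)**2 + 30*(2 + 6)) = 144636 + (-64 + 8**2 + 30*8) = 144636 + (-64 + 64 + 240) = 144636 + 240 = 144876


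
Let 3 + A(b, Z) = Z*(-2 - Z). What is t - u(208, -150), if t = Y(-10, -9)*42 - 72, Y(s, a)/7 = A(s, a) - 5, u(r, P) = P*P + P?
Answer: -43296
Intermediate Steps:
u(r, P) = P + P**2 (u(r, P) = P**2 + P = P + P**2)
A(b, Z) = -3 + Z*(-2 - Z)
Y(s, a) = -56 - 14*a - 7*a**2 (Y(s, a) = 7*((-3 - a**2 - 2*a) - 5) = 7*(-8 - a**2 - 2*a) = -56 - 14*a - 7*a**2)
t = -20946 (t = (-56 - 14*(-9) - 7*(-9)**2)*42 - 72 = (-56 + 126 - 7*81)*42 - 72 = (-56 + 126 - 567)*42 - 72 = -497*42 - 72 = -20874 - 72 = -20946)
t - u(208, -150) = -20946 - (-150)*(1 - 150) = -20946 - (-150)*(-149) = -20946 - 1*22350 = -20946 - 22350 = -43296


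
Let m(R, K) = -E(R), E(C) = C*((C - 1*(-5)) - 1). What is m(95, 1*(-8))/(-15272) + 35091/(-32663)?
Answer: -228714237/498829336 ≈ -0.45850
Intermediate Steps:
E(C) = C*(4 + C) (E(C) = C*((C + 5) - 1) = C*((5 + C) - 1) = C*(4 + C))
m(R, K) = -R*(4 + R)
m(95, 1*(-8))/(-15272) + 35091/(-32663) = -1*95*(4 + 95)/(-15272) + 35091/(-32663) = -1*95*99*(-1/15272) + 35091*(-1/32663) = -9405*(-1/15272) - 35091/32663 = 9405/15272 - 35091/32663 = -228714237/498829336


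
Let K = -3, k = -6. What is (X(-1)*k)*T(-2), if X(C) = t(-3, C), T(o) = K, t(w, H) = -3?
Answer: -54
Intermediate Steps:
T(o) = -3
X(C) = -3
(X(-1)*k)*T(-2) = -3*(-6)*(-3) = 18*(-3) = -54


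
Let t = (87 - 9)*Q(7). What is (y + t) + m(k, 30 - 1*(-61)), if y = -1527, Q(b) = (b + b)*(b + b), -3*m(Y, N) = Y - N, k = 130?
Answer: 13748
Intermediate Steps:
m(Y, N) = -Y/3 + N/3 (m(Y, N) = -(Y - N)/3 = -Y/3 + N/3)
Q(b) = 4*b² (Q(b) = (2*b)*(2*b) = 4*b²)
t = 15288 (t = (87 - 9)*(4*7²) = 78*(4*49) = 78*196 = 15288)
(y + t) + m(k, 30 - 1*(-61)) = (-1527 + 15288) + (-⅓*130 + (30 - 1*(-61))/3) = 13761 + (-130/3 + (30 + 61)/3) = 13761 + (-130/3 + (⅓)*91) = 13761 + (-130/3 + 91/3) = 13761 - 13 = 13748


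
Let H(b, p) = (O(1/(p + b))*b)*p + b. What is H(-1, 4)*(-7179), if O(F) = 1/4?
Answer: 14358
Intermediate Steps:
O(F) = ¼
H(b, p) = b + b*p/4 (H(b, p) = (b/4)*p + b = b*p/4 + b = b + b*p/4)
H(-1, 4)*(-7179) = ((¼)*(-1)*(4 + 4))*(-7179) = ((¼)*(-1)*8)*(-7179) = -2*(-7179) = 14358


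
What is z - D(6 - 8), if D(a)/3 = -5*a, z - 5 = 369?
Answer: 344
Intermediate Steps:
z = 374 (z = 5 + 369 = 374)
D(a) = -15*a (D(a) = 3*(-5*a) = -15*a)
z - D(6 - 8) = 374 - (-15)*(6 - 8) = 374 - (-15)*(-2) = 374 - 1*30 = 374 - 30 = 344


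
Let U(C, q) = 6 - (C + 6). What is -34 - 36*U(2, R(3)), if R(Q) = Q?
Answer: 38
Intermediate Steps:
U(C, q) = -C (U(C, q) = 6 - (6 + C) = 6 + (-6 - C) = -C)
-34 - 36*U(2, R(3)) = -34 - (-36)*2 = -34 - 36*(-2) = -34 + 72 = 38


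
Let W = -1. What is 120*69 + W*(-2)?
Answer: 8282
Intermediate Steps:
120*69 + W*(-2) = 120*69 - 1*(-2) = 8280 + 2 = 8282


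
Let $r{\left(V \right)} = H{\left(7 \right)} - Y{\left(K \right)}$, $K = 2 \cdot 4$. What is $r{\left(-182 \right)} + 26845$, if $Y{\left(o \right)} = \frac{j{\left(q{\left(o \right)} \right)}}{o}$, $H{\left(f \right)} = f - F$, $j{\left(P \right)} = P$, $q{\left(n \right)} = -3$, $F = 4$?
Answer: $\frac{214787}{8} \approx 26848.0$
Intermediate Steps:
$K = 8$
$H{\left(f \right)} = -4 + f$ ($H{\left(f \right)} = f - 4 = -4 + f$)
$Y{\left(o \right)} = - \frac{3}{o}$
$r{\left(V \right)} = \frac{27}{8}$ ($r{\left(V \right)} = \left(-4 + 7\right) - - \frac{3}{8} = 3 - \left(-3\right) \frac{1}{8} = 3 - - \frac{3}{8} = 3 + \frac{3}{8} = \frac{27}{8}$)
$r{\left(-182 \right)} + 26845 = \frac{27}{8} + 26845 = \frac{214787}{8}$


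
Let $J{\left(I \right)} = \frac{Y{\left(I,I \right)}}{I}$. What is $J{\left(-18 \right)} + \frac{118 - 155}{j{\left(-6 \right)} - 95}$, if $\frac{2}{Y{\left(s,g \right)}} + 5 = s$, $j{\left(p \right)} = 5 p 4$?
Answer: $\frac{7874}{44505} \approx 0.17692$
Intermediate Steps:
$j{\left(p \right)} = 20 p$
$Y{\left(s,g \right)} = \frac{2}{-5 + s}$
$J{\left(I \right)} = \frac{2}{I \left(-5 + I\right)}$ ($J{\left(I \right)} = \frac{2 \frac{1}{-5 + I}}{I} = \frac{2}{I \left(-5 + I\right)}$)
$J{\left(-18 \right)} + \frac{118 - 155}{j{\left(-6 \right)} - 95} = \frac{2}{\left(-18\right) \left(-5 - 18\right)} + \frac{118 - 155}{20 \left(-6\right) - 95} = 2 \left(- \frac{1}{18}\right) \frac{1}{-23} - \frac{37}{-120 - 95} = 2 \left(- \frac{1}{18}\right) \left(- \frac{1}{23}\right) - \frac{37}{-215} = \frac{1}{207} - - \frac{37}{215} = \frac{1}{207} + \frac{37}{215} = \frac{7874}{44505}$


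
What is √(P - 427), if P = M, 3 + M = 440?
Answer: √10 ≈ 3.1623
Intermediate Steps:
M = 437 (M = -3 + 440 = 437)
P = 437
√(P - 427) = √(437 - 427) = √10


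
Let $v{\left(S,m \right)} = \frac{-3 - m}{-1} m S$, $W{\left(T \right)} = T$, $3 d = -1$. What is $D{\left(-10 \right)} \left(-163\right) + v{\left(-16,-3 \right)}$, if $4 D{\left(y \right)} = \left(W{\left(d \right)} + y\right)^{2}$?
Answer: $- \frac{156643}{36} \approx -4351.2$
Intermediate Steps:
$d = - \frac{1}{3}$ ($d = \frac{1}{3} \left(-1\right) = - \frac{1}{3} \approx -0.33333$)
$D{\left(y \right)} = \frac{\left(- \frac{1}{3} + y\right)^{2}}{4}$
$v{\left(S,m \right)} = S m \left(3 + m\right)$ ($v{\left(S,m \right)} = \left(-3 - m\right) \left(-1\right) m S = \left(3 + m\right) m S = m \left(3 + m\right) S = S m \left(3 + m\right)$)
$D{\left(-10 \right)} \left(-163\right) + v{\left(-16,-3 \right)} = \frac{\left(-1 + 3 \left(-10\right)\right)^{2}}{36} \left(-163\right) - - 48 \left(3 - 3\right) = \frac{\left(-1 - 30\right)^{2}}{36} \left(-163\right) - \left(-48\right) 0 = \frac{\left(-31\right)^{2}}{36} \left(-163\right) + 0 = \frac{1}{36} \cdot 961 \left(-163\right) + 0 = \frac{961}{36} \left(-163\right) + 0 = - \frac{156643}{36} + 0 = - \frac{156643}{36}$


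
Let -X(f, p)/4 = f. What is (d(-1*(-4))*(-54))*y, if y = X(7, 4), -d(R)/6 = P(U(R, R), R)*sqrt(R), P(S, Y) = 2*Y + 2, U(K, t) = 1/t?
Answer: -181440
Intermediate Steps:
X(f, p) = -4*f
P(S, Y) = 2 + 2*Y
d(R) = -6*sqrt(R)*(2 + 2*R) (d(R) = -6*(2 + 2*R)*sqrt(R) = -6*sqrt(R)*(2 + 2*R))
y = -28 (y = -4*7 = -28)
(d(-1*(-4))*(-54))*y = ((12*sqrt(-1*(-4))*(-1 - (-1)*(-4)))*(-54))*(-28) = ((12*sqrt(4)*(-1 - 1*4))*(-54))*(-28) = ((12*2*(-1 - 4))*(-54))*(-28) = ((12*2*(-5))*(-54))*(-28) = -120*(-54)*(-28) = 6480*(-28) = -181440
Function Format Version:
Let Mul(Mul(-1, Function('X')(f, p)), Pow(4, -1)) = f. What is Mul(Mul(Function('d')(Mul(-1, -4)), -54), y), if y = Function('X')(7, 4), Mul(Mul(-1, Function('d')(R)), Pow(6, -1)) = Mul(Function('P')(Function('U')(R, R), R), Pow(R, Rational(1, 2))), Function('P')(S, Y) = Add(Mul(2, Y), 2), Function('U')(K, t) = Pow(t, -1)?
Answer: -181440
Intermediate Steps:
Function('X')(f, p) = Mul(-4, f)
Function('P')(S, Y) = Add(2, Mul(2, Y))
Function('d')(R) = Mul(-6, Pow(R, Rational(1, 2)), Add(2, Mul(2, R))) (Function('d')(R) = Mul(-6, Mul(Add(2, Mul(2, R)), Pow(R, Rational(1, 2)))) = Mul(-6, Mul(Pow(R, Rational(1, 2)), Add(2, Mul(2, R)))) = Mul(-6, Pow(R, Rational(1, 2)), Add(2, Mul(2, R))))
y = -28 (y = Mul(-4, 7) = -28)
Mul(Mul(Function('d')(Mul(-1, -4)), -54), y) = Mul(Mul(Mul(12, Pow(Mul(-1, -4), Rational(1, 2)), Add(-1, Mul(-1, Mul(-1, -4)))), -54), -28) = Mul(Mul(Mul(12, Pow(4, Rational(1, 2)), Add(-1, Mul(-1, 4))), -54), -28) = Mul(Mul(Mul(12, 2, Add(-1, -4)), -54), -28) = Mul(Mul(Mul(12, 2, -5), -54), -28) = Mul(Mul(-120, -54), -28) = Mul(6480, -28) = -181440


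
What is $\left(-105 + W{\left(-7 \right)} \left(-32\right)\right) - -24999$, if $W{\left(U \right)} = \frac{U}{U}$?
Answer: $24862$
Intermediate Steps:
$W{\left(U \right)} = 1$
$\left(-105 + W{\left(-7 \right)} \left(-32\right)\right) - -24999 = \left(-105 + 1 \left(-32\right)\right) - -24999 = \left(-105 - 32\right) + 24999 = -137 + 24999 = 24862$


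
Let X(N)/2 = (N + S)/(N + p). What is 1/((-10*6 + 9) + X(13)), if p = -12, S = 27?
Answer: 1/29 ≈ 0.034483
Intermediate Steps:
X(N) = 2*(27 + N)/(-12 + N) (X(N) = 2*((N + 27)/(N - 12)) = 2*((27 + N)/(-12 + N)) = 2*(27 + N)/(-12 + N))
1/((-10*6 + 9) + X(13)) = 1/((-10*6 + 9) + 2*(27 + 13)/(-12 + 13)) = 1/((-60 + 9) + 2*40/1) = 1/(-51 + 2*1*40) = 1/(-51 + 80) = 1/29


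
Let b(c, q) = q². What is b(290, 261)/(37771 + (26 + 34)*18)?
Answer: 68121/38851 ≈ 1.7534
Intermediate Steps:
b(290, 261)/(37771 + (26 + 34)*18) = 261²/(37771 + (26 + 34)*18) = 68121/(37771 + 60*18) = 68121/(37771 + 1080) = 68121/38851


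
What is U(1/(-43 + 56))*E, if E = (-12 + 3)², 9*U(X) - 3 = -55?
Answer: -468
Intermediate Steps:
U(X) = -52/9 (U(X) = ⅓ + (⅑)*(-55) = ⅓ - 55/9 = -52/9)
E = 81 (E = (-9)² = 81)
U(1/(-43 + 56))*E = -52/9*81 = -468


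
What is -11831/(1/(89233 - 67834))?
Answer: -253171569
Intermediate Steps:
-11831/(1/(89233 - 67834)) = -11831/(1/21399) = -11831/1/21399 = -11831*21399 = -253171569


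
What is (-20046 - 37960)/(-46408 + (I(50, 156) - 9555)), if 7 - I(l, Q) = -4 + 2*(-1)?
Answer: 29003/27975 ≈ 1.0367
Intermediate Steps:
I(l, Q) = 13 (I(l, Q) = 7 - (-4 + 2*(-1)) = 7 - (-4 - 2) = 7 - 1*(-6) = 7 + 6 = 13)
(-20046 - 37960)/(-46408 + (I(50, 156) - 9555)) = (-20046 - 37960)/(-46408 + (13 - 9555)) = -58006/(-46408 - 9542) = -58006/(-55950) = -58006*(-1/55950) = 29003/27975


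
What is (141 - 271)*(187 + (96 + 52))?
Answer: -43550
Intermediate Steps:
(141 - 271)*(187 + (96 + 52)) = -130*(187 + 148) = -130*335 = -43550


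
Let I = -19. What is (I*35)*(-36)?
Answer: 23940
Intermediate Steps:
(I*35)*(-36) = -19*35*(-36) = -665*(-36) = 23940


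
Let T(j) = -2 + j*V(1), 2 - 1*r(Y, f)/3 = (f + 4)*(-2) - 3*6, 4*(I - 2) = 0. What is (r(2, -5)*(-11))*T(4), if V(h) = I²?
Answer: -8316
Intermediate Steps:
I = 2 (I = 2 + (¼)*0 = 2 + 0 = 2)
V(h) = 4 (V(h) = 2² = 4)
r(Y, f) = 84 + 6*f (r(Y, f) = 6 - 3*((f + 4)*(-2) - 3*6) = 6 - 3*((4 + f)*(-2) - 18) = 6 - 3*((-8 - 2*f) - 18) = 6 - 3*(-26 - 2*f) = 6 + (78 + 6*f) = 84 + 6*f)
T(j) = -2 + 4*j (T(j) = -2 + j*4 = -2 + 4*j)
(r(2, -5)*(-11))*T(4) = ((84 + 6*(-5))*(-11))*(-2 + 4*4) = ((84 - 30)*(-11))*(-2 + 16) = (54*(-11))*14 = -594*14 = -8316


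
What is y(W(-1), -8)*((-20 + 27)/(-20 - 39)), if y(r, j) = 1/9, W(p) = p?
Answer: -7/531 ≈ -0.013183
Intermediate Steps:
y(r, j) = ⅑
y(W(-1), -8)*((-20 + 27)/(-20 - 39)) = ((-20 + 27)/(-20 - 39))/9 = (7/(-59))/9 = (7*(-1/59))/9 = (⅑)*(-7/59) = -7/531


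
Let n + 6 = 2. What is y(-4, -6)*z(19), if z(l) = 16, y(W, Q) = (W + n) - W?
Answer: -64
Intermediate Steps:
n = -4 (n = -6 + 2 = -4)
y(W, Q) = -4 (y(W, Q) = (W - 4) - W = (-4 + W) - W = -4)
y(-4, -6)*z(19) = -4*16 = -64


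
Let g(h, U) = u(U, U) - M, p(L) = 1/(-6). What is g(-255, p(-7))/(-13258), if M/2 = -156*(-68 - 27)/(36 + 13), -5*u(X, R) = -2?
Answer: 74051/1624105 ≈ 0.045595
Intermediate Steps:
p(L) = -⅙
u(X, R) = ⅖ (u(X, R) = -⅕*(-2) = ⅖)
M = 29640/49 (M = 2*(-156*(-68 - 27)/(36 + 13)) = 2*(-156/(49/(-95))) = 2*(-156/(49*(-1/95))) = 2*(-156/(-49/95)) = 2*(-156*(-95/49)) = 2*(14820/49) = 29640/49 ≈ 604.90)
g(h, U) = -148102/245 (g(h, U) = ⅖ - 1*29640/49 = ⅖ - 29640/49 = -148102/245)
g(-255, p(-7))/(-13258) = -148102/245/(-13258) = -148102/245*(-1/13258) = 74051/1624105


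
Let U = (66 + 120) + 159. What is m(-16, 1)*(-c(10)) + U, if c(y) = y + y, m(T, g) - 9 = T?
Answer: 485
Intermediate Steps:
U = 345 (U = 186 + 159 = 345)
m(T, g) = 9 + T
c(y) = 2*y
m(-16, 1)*(-c(10)) + U = (9 - 16)*(-2*10) + 345 = -(-7)*20 + 345 = -7*(-20) + 345 = 140 + 345 = 485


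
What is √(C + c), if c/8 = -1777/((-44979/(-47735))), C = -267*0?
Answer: 2*I*√7630695896010/44979 ≈ 122.83*I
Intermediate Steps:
C = 0
c = -678600760/44979 (c = 8*(-1777/((-44979/(-47735)))) = 8*(-1777/((-44979*(-1/47735)))) = 8*(-1777/44979/47735) = 8*(-1777*47735/44979) = 8*(-84825095/44979) = -678600760/44979 ≈ -15087.)
√(C + c) = √(0 - 678600760/44979) = √(-678600760/44979) = 2*I*√7630695896010/44979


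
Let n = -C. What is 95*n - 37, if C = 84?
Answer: -8017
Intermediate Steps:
n = -84 (n = -1*84 = -84)
95*n - 37 = 95*(-84) - 37 = -7980 - 37 = -8017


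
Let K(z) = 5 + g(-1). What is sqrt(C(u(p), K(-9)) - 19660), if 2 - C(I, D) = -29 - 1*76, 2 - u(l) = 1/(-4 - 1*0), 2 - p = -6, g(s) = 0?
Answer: I*sqrt(19553) ≈ 139.83*I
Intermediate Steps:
p = 8 (p = 2 - 1*(-6) = 2 + 6 = 8)
K(z) = 5 (K(z) = 5 + 0 = 5)
u(l) = 9/4 (u(l) = 2 - 1/(-4 - 1*0) = 2 - 1/(-4 + 0) = 2 - 1/(-4) = 2 - 1*(-1/4) = 2 + 1/4 = 9/4)
C(I, D) = 107 (C(I, D) = 2 - (-29 - 1*76) = 2 - (-29 - 76) = 2 - 1*(-105) = 2 + 105 = 107)
sqrt(C(u(p), K(-9)) - 19660) = sqrt(107 - 19660) = sqrt(-19553) = I*sqrt(19553)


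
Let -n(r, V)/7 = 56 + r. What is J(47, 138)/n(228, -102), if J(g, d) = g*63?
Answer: -423/284 ≈ -1.4894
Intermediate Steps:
J(g, d) = 63*g
n(r, V) = -392 - 7*r (n(r, V) = -7*(56 + r) = -392 - 7*r)
J(47, 138)/n(228, -102) = (63*47)/(-392 - 7*228) = 2961/(-392 - 1596) = 2961/(-1988) = 2961*(-1/1988) = -423/284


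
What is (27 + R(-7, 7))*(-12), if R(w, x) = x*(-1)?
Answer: -240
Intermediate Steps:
R(w, x) = -x
(27 + R(-7, 7))*(-12) = (27 - 1*7)*(-12) = (27 - 7)*(-12) = 20*(-12) = -240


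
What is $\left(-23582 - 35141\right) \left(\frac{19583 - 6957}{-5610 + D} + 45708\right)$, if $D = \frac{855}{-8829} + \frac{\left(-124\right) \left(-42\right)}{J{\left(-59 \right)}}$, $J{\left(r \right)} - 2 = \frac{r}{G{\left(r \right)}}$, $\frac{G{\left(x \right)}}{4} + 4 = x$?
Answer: $- \frac{694356730330101486}{258713317} \approx -2.6839 \cdot 10^{9}$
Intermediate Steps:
$G{\left(x \right)} = -16 + 4 x$
$J{\left(r \right)} = 2 + \frac{r}{-16 + 4 r}$
$D = \frac{1287426611}{552303}$ ($D = \frac{855}{-8829} + \frac{\left(-124\right) \left(-42\right)}{\frac{1}{4} \frac{1}{-4 - 59} \left(-32 + 9 \left(-59\right)\right)} = 855 \left(- \frac{1}{8829}\right) + \frac{5208}{\frac{1}{4} \frac{1}{-63} \left(-32 - 531\right)} = - \frac{95}{981} + \frac{5208}{\frac{1}{4} \left(- \frac{1}{63}\right) \left(-563\right)} = - \frac{95}{981} + \frac{5208}{\frac{563}{252}} = - \frac{95}{981} + 5208 \cdot \frac{252}{563} = - \frac{95}{981} + \frac{1312416}{563} = \frac{1287426611}{552303} \approx 2331.0$)
$\left(-23582 - 35141\right) \left(\frac{19583 - 6957}{-5610 + D} + 45708\right) = \left(-23582 - 35141\right) \left(\frac{19583 - 6957}{-5610 + \frac{1287426611}{552303}} + 45708\right) = - 58723 \left(\frac{12626}{- \frac{1810993219}{552303}} + 45708\right) = - 58723 \left(12626 \left(- \frac{552303}{1810993219}\right) + 45708\right) = - 58723 \left(- \frac{6973377678}{1810993219} + 45708\right) = \left(-58723\right) \frac{82769904676374}{1810993219} = - \frac{694356730330101486}{258713317}$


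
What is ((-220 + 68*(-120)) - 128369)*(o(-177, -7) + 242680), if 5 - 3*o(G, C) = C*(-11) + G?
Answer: -33191033535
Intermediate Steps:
o(G, C) = 5/3 - G/3 + 11*C/3 (o(G, C) = 5/3 - (C*(-11) + G)/3 = 5/3 - (-11*C + G)/3 = 5/3 - (G - 11*C)/3 = 5/3 + (-G/3 + 11*C/3) = 5/3 - G/3 + 11*C/3)
((-220 + 68*(-120)) - 128369)*(o(-177, -7) + 242680) = ((-220 + 68*(-120)) - 128369)*((5/3 - ⅓*(-177) + (11/3)*(-7)) + 242680) = ((-220 - 8160) - 128369)*((5/3 + 59 - 77/3) + 242680) = (-8380 - 128369)*(35 + 242680) = -136749*242715 = -33191033535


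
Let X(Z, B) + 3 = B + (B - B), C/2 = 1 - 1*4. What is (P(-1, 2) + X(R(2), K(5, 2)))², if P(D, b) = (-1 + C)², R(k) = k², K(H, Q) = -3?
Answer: 1849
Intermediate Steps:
C = -6 (C = 2*(1 - 1*4) = 2*(1 - 4) = 2*(-3) = -6)
P(D, b) = 49 (P(D, b) = (-1 - 6)² = (-7)² = 49)
X(Z, B) = -3 + B (X(Z, B) = -3 + (B + (B - B)) = -3 + (B + 0) = -3 + B)
(P(-1, 2) + X(R(2), K(5, 2)))² = (49 + (-3 - 3))² = (49 - 6)² = 43² = 1849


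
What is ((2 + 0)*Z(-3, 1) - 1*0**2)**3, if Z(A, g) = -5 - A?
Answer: -64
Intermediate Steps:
((2 + 0)*Z(-3, 1) - 1*0**2)**3 = ((2 + 0)*(-5 - 1*(-3)) - 1*0**2)**3 = (2*(-5 + 3) - 1*0)**3 = (2*(-2) + 0)**3 = (-4 + 0)**3 = (-4)**3 = -64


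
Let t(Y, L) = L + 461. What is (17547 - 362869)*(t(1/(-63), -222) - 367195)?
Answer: 126717979832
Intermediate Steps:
t(Y, L) = 461 + L
(17547 - 362869)*(t(1/(-63), -222) - 367195) = (17547 - 362869)*((461 - 222) - 367195) = -345322*(239 - 367195) = -345322*(-366956) = 126717979832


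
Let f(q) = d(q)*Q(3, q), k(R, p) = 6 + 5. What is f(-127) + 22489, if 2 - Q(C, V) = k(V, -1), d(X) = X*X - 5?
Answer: -122627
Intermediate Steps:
d(X) = -5 + X**2 (d(X) = X**2 - 5 = -5 + X**2)
k(R, p) = 11
Q(C, V) = -9 (Q(C, V) = 2 - 1*11 = 2 - 11 = -9)
f(q) = 45 - 9*q**2 (f(q) = (-5 + q**2)*(-9) = 45 - 9*q**2)
f(-127) + 22489 = (45 - 9*(-127)**2) + 22489 = (45 - 9*16129) + 22489 = (45 - 145161) + 22489 = -145116 + 22489 = -122627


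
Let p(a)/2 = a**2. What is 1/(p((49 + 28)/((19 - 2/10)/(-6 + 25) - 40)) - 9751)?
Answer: -6867218/66908733493 ≈ -0.00010264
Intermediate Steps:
p(a) = 2*a**2
1/(p((49 + 28)/((19 - 2/10)/(-6 + 25) - 40)) - 9751) = 1/(2*((49 + 28)/((19 - 2/10)/(-6 + 25) - 40))**2 - 9751) = 1/(2*(77/((19 - 2*1/10)/19 - 40))**2 - 9751) = 1/(2*(77/((19 - 1/5)*(1/19) - 40))**2 - 9751) = 1/(2*(77/((94/5)*(1/19) - 40))**2 - 9751) = 1/(2*(77/(94/95 - 40))**2 - 9751) = 1/(2*(77/(-3706/95))**2 - 9751) = 1/(2*(77*(-95/3706))**2 - 9751) = 1/(2*(-7315/3706)**2 - 9751) = 1/(2*(53509225/13734436) - 9751) = 1/(53509225/6867218 - 9751) = 1/(-66908733493/6867218) = -6867218/66908733493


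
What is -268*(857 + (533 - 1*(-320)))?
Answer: -458280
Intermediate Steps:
-268*(857 + (533 - 1*(-320))) = -268*(857 + (533 + 320)) = -268*(857 + 853) = -268*1710 = -458280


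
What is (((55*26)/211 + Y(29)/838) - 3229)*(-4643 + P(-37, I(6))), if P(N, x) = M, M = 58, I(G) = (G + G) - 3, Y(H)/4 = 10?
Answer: 1306125607535/88409 ≈ 1.4774e+7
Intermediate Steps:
Y(H) = 40 (Y(H) = 4*10 = 40)
I(G) = -3 + 2*G (I(G) = 2*G - 3 = -3 + 2*G)
P(N, x) = 58
(((55*26)/211 + Y(29)/838) - 3229)*(-4643 + P(-37, I(6))) = (((55*26)/211 + 40/838) - 3229)*(-4643 + 58) = ((1430*(1/211) + 40*(1/838)) - 3229)*(-4585) = ((1430/211 + 20/419) - 3229)*(-4585) = (603390/88409 - 3229)*(-4585) = -284869271/88409*(-4585) = 1306125607535/88409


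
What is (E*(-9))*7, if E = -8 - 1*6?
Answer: 882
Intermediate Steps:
E = -14 (E = -8 - 6 = -14)
(E*(-9))*7 = -14*(-9)*7 = 126*7 = 882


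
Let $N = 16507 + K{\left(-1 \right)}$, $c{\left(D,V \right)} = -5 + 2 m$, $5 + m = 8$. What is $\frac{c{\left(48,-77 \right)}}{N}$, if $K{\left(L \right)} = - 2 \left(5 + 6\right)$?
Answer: $\frac{1}{16485} \approx 6.0661 \cdot 10^{-5}$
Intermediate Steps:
$m = 3$ ($m = -5 + 8 = 3$)
$K{\left(L \right)} = -22$ ($K{\left(L \right)} = \left(-2\right) 11 = -22$)
$c{\left(D,V \right)} = 1$ ($c{\left(D,V \right)} = -5 + 2 \cdot 3 = -5 + 6 = 1$)
$N = 16485$ ($N = 16507 - 22 = 16485$)
$\frac{c{\left(48,-77 \right)}}{N} = 1 \cdot \frac{1}{16485} = \frac{1}{16485}$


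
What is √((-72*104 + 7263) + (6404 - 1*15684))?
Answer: I*√9505 ≈ 97.494*I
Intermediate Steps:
√((-72*104 + 7263) + (6404 - 1*15684)) = √((-7488 + 7263) + (6404 - 15684)) = √(-225 - 9280) = √(-9505) = I*√9505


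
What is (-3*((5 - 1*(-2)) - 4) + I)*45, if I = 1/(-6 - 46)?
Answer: -21105/52 ≈ -405.87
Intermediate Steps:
I = -1/52 (I = 1/(-52) = -1/52 ≈ -0.019231)
(-3*((5 - 1*(-2)) - 4) + I)*45 = (-3*((5 - 1*(-2)) - 4) - 1/52)*45 = (-3*((5 + 2) - 4) - 1/52)*45 = (-3*(7 - 4) - 1/52)*45 = (-3*3 - 1/52)*45 = (-9 - 1/52)*45 = -469/52*45 = -21105/52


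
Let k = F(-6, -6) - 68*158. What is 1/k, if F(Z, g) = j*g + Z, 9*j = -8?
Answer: -3/32234 ≈ -9.3069e-5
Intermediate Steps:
j = -8/9 (j = (⅑)*(-8) = -8/9 ≈ -0.88889)
F(Z, g) = Z - 8*g/9 (F(Z, g) = -8*g/9 + Z = Z - 8*g/9)
k = -32234/3 (k = (-6 - 8/9*(-6)) - 68*158 = (-6 + 16/3) - 10744 = -⅔ - 10744 = -32234/3 ≈ -10745.)
1/k = 1/(-32234/3) = -3/32234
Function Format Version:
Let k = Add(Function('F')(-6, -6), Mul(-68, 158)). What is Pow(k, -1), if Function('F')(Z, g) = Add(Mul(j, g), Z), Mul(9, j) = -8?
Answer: Rational(-3, 32234) ≈ -9.3069e-5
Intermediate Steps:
j = Rational(-8, 9) (j = Mul(Rational(1, 9), -8) = Rational(-8, 9) ≈ -0.88889)
Function('F')(Z, g) = Add(Z, Mul(Rational(-8, 9), g)) (Function('F')(Z, g) = Add(Mul(Rational(-8, 9), g), Z) = Add(Z, Mul(Rational(-8, 9), g)))
k = Rational(-32234, 3) (k = Add(Add(-6, Mul(Rational(-8, 9), -6)), Mul(-68, 158)) = Add(Add(-6, Rational(16, 3)), -10744) = Add(Rational(-2, 3), -10744) = Rational(-32234, 3) ≈ -10745.)
Pow(k, -1) = Pow(Rational(-32234, 3), -1) = Rational(-3, 32234)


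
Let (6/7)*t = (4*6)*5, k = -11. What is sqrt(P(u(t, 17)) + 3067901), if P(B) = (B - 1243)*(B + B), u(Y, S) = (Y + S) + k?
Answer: 7*sqrt(56073) ≈ 1657.6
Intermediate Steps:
t = 140 (t = 7*((4*6)*5)/6 = 7*(24*5)/6 = (7/6)*120 = 140)
u(Y, S) = -11 + S + Y (u(Y, S) = (Y + S) - 11 = (S + Y) - 11 = -11 + S + Y)
P(B) = 2*B*(-1243 + B) (P(B) = (-1243 + B)*(2*B) = 2*B*(-1243 + B))
sqrt(P(u(t, 17)) + 3067901) = sqrt(2*(-11 + 17 + 140)*(-1243 + (-11 + 17 + 140)) + 3067901) = sqrt(2*146*(-1243 + 146) + 3067901) = sqrt(2*146*(-1097) + 3067901) = sqrt(-320324 + 3067901) = sqrt(2747577) = 7*sqrt(56073)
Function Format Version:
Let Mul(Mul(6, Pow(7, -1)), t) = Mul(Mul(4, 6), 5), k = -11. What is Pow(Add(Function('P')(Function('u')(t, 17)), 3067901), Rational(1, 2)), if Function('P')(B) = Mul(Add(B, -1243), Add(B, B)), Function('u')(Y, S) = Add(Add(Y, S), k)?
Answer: Mul(7, Pow(56073, Rational(1, 2))) ≈ 1657.6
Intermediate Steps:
t = 140 (t = Mul(Rational(7, 6), Mul(Mul(4, 6), 5)) = Mul(Rational(7, 6), Mul(24, 5)) = Mul(Rational(7, 6), 120) = 140)
Function('u')(Y, S) = Add(-11, S, Y) (Function('u')(Y, S) = Add(Add(Y, S), -11) = Add(Add(S, Y), -11) = Add(-11, S, Y))
Function('P')(B) = Mul(2, B, Add(-1243, B)) (Function('P')(B) = Mul(Add(-1243, B), Mul(2, B)) = Mul(2, B, Add(-1243, B)))
Pow(Add(Function('P')(Function('u')(t, 17)), 3067901), Rational(1, 2)) = Pow(Add(Mul(2, Add(-11, 17, 140), Add(-1243, Add(-11, 17, 140))), 3067901), Rational(1, 2)) = Pow(Add(Mul(2, 146, Add(-1243, 146)), 3067901), Rational(1, 2)) = Pow(Add(Mul(2, 146, -1097), 3067901), Rational(1, 2)) = Pow(Add(-320324, 3067901), Rational(1, 2)) = Pow(2747577, Rational(1, 2)) = Mul(7, Pow(56073, Rational(1, 2)))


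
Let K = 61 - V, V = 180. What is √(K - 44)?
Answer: I*√163 ≈ 12.767*I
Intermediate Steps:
K = -119 (K = 61 - 1*180 = 61 - 180 = -119)
√(K - 44) = √(-119 - 44) = √(-163) = I*√163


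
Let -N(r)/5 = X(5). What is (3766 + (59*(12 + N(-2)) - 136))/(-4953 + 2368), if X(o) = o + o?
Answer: -1388/2585 ≈ -0.53694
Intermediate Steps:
X(o) = 2*o
N(r) = -50 (N(r) = -10*5 = -5*10 = -50)
(3766 + (59*(12 + N(-2)) - 136))/(-4953 + 2368) = (3766 + (59*(12 - 50) - 136))/(-4953 + 2368) = (3766 + (59*(-38) - 136))/(-2585) = (3766 + (-2242 - 136))*(-1/2585) = (3766 - 2378)*(-1/2585) = 1388*(-1/2585) = -1388/2585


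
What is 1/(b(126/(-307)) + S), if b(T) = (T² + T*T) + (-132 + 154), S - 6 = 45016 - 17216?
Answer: 94249/2622792924 ≈ 3.5935e-5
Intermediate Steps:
S = 27806 (S = 6 + (45016 - 17216) = 6 + 27800 = 27806)
b(T) = 22 + 2*T² (b(T) = (T² + T²) + 22 = 2*T² + 22 = 22 + 2*T²)
1/(b(126/(-307)) + S) = 1/((22 + 2*(126/(-307))²) + 27806) = 1/((22 + 2*(126*(-1/307))²) + 27806) = 1/((22 + 2*(-126/307)²) + 27806) = 1/((22 + 2*(15876/94249)) + 27806) = 1/((22 + 31752/94249) + 27806) = 1/(2105230/94249 + 27806) = 1/(2622792924/94249) = 94249/2622792924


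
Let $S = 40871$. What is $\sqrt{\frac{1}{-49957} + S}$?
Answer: $\frac{\sqrt{102001830220522}}{49957} \approx 202.17$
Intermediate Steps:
$\sqrt{\frac{1}{-49957} + S} = \sqrt{\frac{1}{-49957} + 40871} = \sqrt{- \frac{1}{49957} + 40871} = \sqrt{\frac{2041792546}{49957}} = \frac{\sqrt{102001830220522}}{49957}$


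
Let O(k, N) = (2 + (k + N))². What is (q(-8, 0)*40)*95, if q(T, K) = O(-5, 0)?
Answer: 34200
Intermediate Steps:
O(k, N) = (2 + N + k)² (O(k, N) = (2 + (N + k))² = (2 + N + k)²)
q(T, K) = 9 (q(T, K) = (2 + 0 - 5)² = (-3)² = 9)
(q(-8, 0)*40)*95 = (9*40)*95 = 360*95 = 34200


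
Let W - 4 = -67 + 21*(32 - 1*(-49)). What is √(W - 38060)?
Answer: I*√36422 ≈ 190.85*I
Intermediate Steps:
W = 1638 (W = 4 + (-67 + 21*(32 - 1*(-49))) = 4 + (-67 + 21*(32 + 49)) = 4 + (-67 + 21*81) = 4 + (-67 + 1701) = 4 + 1634 = 1638)
√(W - 38060) = √(1638 - 38060) = √(-36422) = I*√36422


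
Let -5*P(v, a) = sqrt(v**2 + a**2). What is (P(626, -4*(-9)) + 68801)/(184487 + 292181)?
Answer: 68801/476668 - sqrt(98293)/1191670 ≈ 0.14407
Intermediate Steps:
P(v, a) = -sqrt(a**2 + v**2)/5 (P(v, a) = -sqrt(v**2 + a**2)/5 = -sqrt(a**2 + v**2)/5)
(P(626, -4*(-9)) + 68801)/(184487 + 292181) = (-sqrt((-4*(-9))**2 + 626**2)/5 + 68801)/(184487 + 292181) = (-sqrt(36**2 + 391876)/5 + 68801)/476668 = (-sqrt(1296 + 391876)/5 + 68801)*(1/476668) = (-2*sqrt(98293)/5 + 68801)*(1/476668) = (68801 - 2*sqrt(98293)/5)*(1/476668) = 68801/476668 - sqrt(98293)/1191670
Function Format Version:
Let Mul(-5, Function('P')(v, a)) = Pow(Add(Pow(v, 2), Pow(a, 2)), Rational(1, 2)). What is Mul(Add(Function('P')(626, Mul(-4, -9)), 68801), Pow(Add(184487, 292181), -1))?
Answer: Add(Rational(68801, 476668), Mul(Rational(-1, 1191670), Pow(98293, Rational(1, 2)))) ≈ 0.14407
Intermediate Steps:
Function('P')(v, a) = Mul(Rational(-1, 5), Pow(Add(Pow(a, 2), Pow(v, 2)), Rational(1, 2))) (Function('P')(v, a) = Mul(Rational(-1, 5), Pow(Add(Pow(v, 2), Pow(a, 2)), Rational(1, 2))) = Mul(Rational(-1, 5), Pow(Add(Pow(a, 2), Pow(v, 2)), Rational(1, 2))))
Mul(Add(Function('P')(626, Mul(-4, -9)), 68801), Pow(Add(184487, 292181), -1)) = Mul(Add(Mul(Rational(-1, 5), Pow(Add(Pow(Mul(-4, -9), 2), Pow(626, 2)), Rational(1, 2))), 68801), Pow(Add(184487, 292181), -1)) = Mul(Add(Mul(Rational(-1, 5), Pow(Add(Pow(36, 2), 391876), Rational(1, 2))), 68801), Pow(476668, -1)) = Mul(Add(Mul(Rational(-1, 5), Pow(Add(1296, 391876), Rational(1, 2))), 68801), Rational(1, 476668)) = Mul(Add(Mul(Rational(-1, 5), Pow(393172, Rational(1, 2))), 68801), Rational(1, 476668)) = Mul(Add(Mul(Rational(-1, 5), Mul(2, Pow(98293, Rational(1, 2)))), 68801), Rational(1, 476668)) = Mul(Add(Mul(Rational(-2, 5), Pow(98293, Rational(1, 2))), 68801), Rational(1, 476668)) = Mul(Add(68801, Mul(Rational(-2, 5), Pow(98293, Rational(1, 2)))), Rational(1, 476668)) = Add(Rational(68801, 476668), Mul(Rational(-1, 1191670), Pow(98293, Rational(1, 2))))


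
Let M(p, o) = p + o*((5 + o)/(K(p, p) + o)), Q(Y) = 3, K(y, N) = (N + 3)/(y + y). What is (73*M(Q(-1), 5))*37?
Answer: 91834/3 ≈ 30611.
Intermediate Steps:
K(y, N) = (3 + N)/(2*y) (K(y, N) = (3 + N)/((2*y)) = (3 + N)*(1/(2*y)) = (3 + N)/(2*y))
M(p, o) = p + o*(5 + o)/(o + (3 + p)/(2*p)) (M(p, o) = p + o*((5 + o)/((3 + p)/(2*p) + o)) = p + o*((5 + o)/(o + (3 + p)/(2*p))) = p + o*(5 + o)/(o + (3 + p)/(2*p)))
(73*M(Q(-1), 5))*37 = (73*(3*(3 + 3 + 2*5² + 10*5 + 2*5*3)/(3 + 3 + 2*5*3)))*37 = (73*(3*(3 + 3 + 2*25 + 50 + 30)/(3 + 3 + 30)))*37 = (73*(3*(3 + 3 + 50 + 50 + 30)/36))*37 = (73*(3*(1/36)*136))*37 = (73*(34/3))*37 = (2482/3)*37 = 91834/3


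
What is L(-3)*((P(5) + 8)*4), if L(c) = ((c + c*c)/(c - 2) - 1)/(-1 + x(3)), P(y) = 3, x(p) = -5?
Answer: 242/15 ≈ 16.133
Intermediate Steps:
L(c) = ⅙ - (c + c²)/(6*(-2 + c)) (L(c) = ((c + c*c)/(c - 2) - 1)/(-1 - 5) = ((c + c²)/(-2 + c) - 1)/(-6) = ((c + c²)/(-2 + c) - 1)*(-⅙) = (-1 + (c + c²)/(-2 + c))*(-⅙) = ⅙ - (c + c²)/(6*(-2 + c)))
L(-3)*((P(5) + 8)*4) = ((2 + (-3)²)/(6*(2 - 1*(-3))))*((3 + 8)*4) = ((2 + 9)/(6*(2 + 3)))*(11*4) = ((⅙)*11/5)*44 = ((⅙)*(⅕)*11)*44 = (11/30)*44 = 242/15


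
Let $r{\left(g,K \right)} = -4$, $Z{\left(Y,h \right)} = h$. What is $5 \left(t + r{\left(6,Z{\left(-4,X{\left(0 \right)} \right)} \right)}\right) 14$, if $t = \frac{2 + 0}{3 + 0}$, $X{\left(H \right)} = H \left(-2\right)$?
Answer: $- \frac{700}{3} \approx -233.33$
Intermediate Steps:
$X{\left(H \right)} = - 2 H$
$t = \frac{2}{3} \approx 0.66667$
$5 \left(t + r{\left(6,Z{\left(-4,X{\left(0 \right)} \right)} \right)}\right) 14 = 5 \left(\frac{2}{3} - 4\right) 14 = 5 \left(\left(- \frac{10}{3}\right) 14\right) = 5 \left(- \frac{140}{3}\right) = - \frac{700}{3}$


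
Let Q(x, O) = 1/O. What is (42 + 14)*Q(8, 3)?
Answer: 56/3 ≈ 18.667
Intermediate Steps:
(42 + 14)*Q(8, 3) = (42 + 14)/3 = 56*(⅓) = 56/3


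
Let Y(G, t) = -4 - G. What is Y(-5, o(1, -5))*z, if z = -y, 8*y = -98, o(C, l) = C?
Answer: 49/4 ≈ 12.250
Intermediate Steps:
y = -49/4 (y = (1/8)*(-98) = -49/4 ≈ -12.250)
z = 49/4 (z = -1*(-49/4) = 49/4 ≈ 12.250)
Y(-5, o(1, -5))*z = (-4 - 1*(-5))*(49/4) = (-4 + 5)*(49/4) = 1*(49/4) = 49/4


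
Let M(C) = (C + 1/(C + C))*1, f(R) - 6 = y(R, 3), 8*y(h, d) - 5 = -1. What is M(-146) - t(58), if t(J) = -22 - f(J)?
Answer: -34311/292 ≈ -117.50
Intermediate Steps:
y(h, d) = ½ (y(h, d) = 5/8 + (⅛)*(-1) = 5/8 - ⅛ = ½)
f(R) = 13/2 (f(R) = 6 + ½ = 13/2)
M(C) = C + 1/(2*C) (M(C) = (C + 1/(2*C))*1 = C + 1/(2*C))
t(J) = -57/2 (t(J) = -22 - 1*13/2 = -22 - 13/2 = -57/2)
M(-146) - t(58) = (-146 + (½)/(-146)) - 1*(-57/2) = (-146 + (½)*(-1/146)) + 57/2 = (-146 - 1/292) + 57/2 = -42633/292 + 57/2 = -34311/292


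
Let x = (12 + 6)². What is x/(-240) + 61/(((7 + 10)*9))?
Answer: -2911/3060 ≈ -0.95131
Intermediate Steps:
x = 324 (x = 18² = 324)
x/(-240) + 61/(((7 + 10)*9)) = 324/(-240) + 61/(((7 + 10)*9)) = 324*(-1/240) + 61/((17*9)) = -27/20 + 61/153 = -2911/3060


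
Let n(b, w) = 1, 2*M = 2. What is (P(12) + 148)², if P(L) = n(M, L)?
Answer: 22201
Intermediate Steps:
M = 1 (M = (½)*2 = 1)
P(L) = 1
(P(12) + 148)² = (1 + 148)² = 149² = 22201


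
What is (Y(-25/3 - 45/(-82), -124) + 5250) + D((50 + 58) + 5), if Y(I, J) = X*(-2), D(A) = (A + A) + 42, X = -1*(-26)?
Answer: 5466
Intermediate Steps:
X = 26
D(A) = 42 + 2*A (D(A) = 2*A + 42 = 42 + 2*A)
Y(I, J) = -52 (Y(I, J) = 26*(-2) = -52)
(Y(-25/3 - 45/(-82), -124) + 5250) + D((50 + 58) + 5) = (-52 + 5250) + (42 + 2*((50 + 58) + 5)) = 5198 + (42 + 2*(108 + 5)) = 5198 + (42 + 2*113) = 5198 + (42 + 226) = 5198 + 268 = 5466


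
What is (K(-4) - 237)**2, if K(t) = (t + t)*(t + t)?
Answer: 29929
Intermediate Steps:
K(t) = 4*t**2 (K(t) = (2*t)*(2*t) = 4*t**2)
(K(-4) - 237)**2 = (4*(-4)**2 - 237)**2 = (4*16 - 237)**2 = (64 - 237)**2 = (-173)**2 = 29929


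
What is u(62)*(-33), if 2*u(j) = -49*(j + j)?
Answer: 100254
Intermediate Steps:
u(j) = -49*j (u(j) = (-49*(j + j))/2 = (-98*j)/2 = -49*j)
u(62)*(-33) = -49*62*(-33) = -3038*(-33) = 100254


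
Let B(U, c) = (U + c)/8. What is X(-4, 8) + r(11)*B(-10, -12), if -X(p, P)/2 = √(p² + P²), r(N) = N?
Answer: -121/4 - 8*√5 ≈ -48.139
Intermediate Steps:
B(U, c) = U/8 + c/8 (B(U, c) = (U + c)*(⅛) = U/8 + c/8)
X(p, P) = -2*√(P² + p²) (X(p, P) = -2*√(p² + P²) = -2*√(P² + p²))
X(-4, 8) + r(11)*B(-10, -12) = -2*√(8² + (-4)²) + 11*((⅛)*(-10) + (⅛)*(-12)) = -2*√(64 + 16) + 11*(-5/4 - 3/2) = -8*√5 + 11*(-11/4) = -8*√5 - 121/4 = -121/4 - 8*√5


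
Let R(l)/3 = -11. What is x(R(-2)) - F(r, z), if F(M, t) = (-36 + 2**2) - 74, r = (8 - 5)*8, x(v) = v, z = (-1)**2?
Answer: 73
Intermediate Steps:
R(l) = -33 (R(l) = 3*(-11) = -33)
z = 1
r = 24 (r = 3*8 = 24)
F(M, t) = -106 (F(M, t) = (-36 + 4) - 74 = -32 - 74 = -106)
x(R(-2)) - F(r, z) = -33 - 1*(-106) = -33 + 106 = 73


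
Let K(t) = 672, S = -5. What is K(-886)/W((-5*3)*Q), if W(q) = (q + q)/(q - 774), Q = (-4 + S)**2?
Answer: 24752/45 ≈ 550.04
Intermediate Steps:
Q = 81 (Q = (-4 - 5)**2 = (-9)**2 = 81)
W(q) = 2*q/(-774 + q) (W(q) = (2*q)/(-774 + q) = 2*q/(-774 + q))
K(-886)/W((-5*3)*Q) = 672/((2*(-5*3*81)/(-774 - 5*3*81))) = 672/((2*(-15*81)/(-774 - 15*81))) = 672/((2*(-1215)/(-774 - 1215))) = 672/((2*(-1215)/(-1989))) = 672/((2*(-1215)*(-1/1989))) = 672/(270/221) = 672*(221/270) = 24752/45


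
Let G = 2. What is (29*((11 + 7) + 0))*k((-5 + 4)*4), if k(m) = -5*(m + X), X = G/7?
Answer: 67860/7 ≈ 9694.3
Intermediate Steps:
X = 2/7 ≈ 0.28571
k(m) = -10/7 - 5*m (k(m) = -5*(m + 2/7) = -5*(2/7 + m) = -10/7 - 5*m)
(29*((11 + 7) + 0))*k((-5 + 4)*4) = (29*((11 + 7) + 0))*(-10/7 - 5*(-5 + 4)*4) = (29*(18 + 0))*(-10/7 - (-5)*4) = (29*18)*(-10/7 - 5*(-4)) = 522*(-10/7 + 20) = 522*(130/7) = 67860/7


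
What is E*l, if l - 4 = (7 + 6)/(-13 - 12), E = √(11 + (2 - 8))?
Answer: 87*√5/25 ≈ 7.7815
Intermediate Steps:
E = √5 (E = √(11 - 6) = √5 ≈ 2.2361)
l = 87/25 (l = 4 + (7 + 6)/(-13 - 12) = 4 + 13/(-25) = 4 + 13*(-1/25) = 4 - 13/25 = 87/25 ≈ 3.4800)
E*l = √5*(87/25) = 87*√5/25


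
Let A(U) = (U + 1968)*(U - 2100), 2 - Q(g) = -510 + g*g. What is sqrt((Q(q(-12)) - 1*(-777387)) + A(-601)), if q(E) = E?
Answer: 4*I*sqrt(182157) ≈ 1707.2*I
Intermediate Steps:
Q(g) = 512 - g**2 (Q(g) = 2 - (-510 + g*g) = 2 - (-510 + g**2) = 2 + (510 - g**2) = 512 - g**2)
A(U) = (-2100 + U)*(1968 + U) (A(U) = (1968 + U)*(-2100 + U) = (-2100 + U)*(1968 + U))
sqrt((Q(q(-12)) - 1*(-777387)) + A(-601)) = sqrt(((512 - 1*(-12)**2) - 1*(-777387)) + (-4132800 + (-601)**2 - 132*(-601))) = sqrt(((512 - 1*144) + 777387) + (-4132800 + 361201 + 79332)) = sqrt(((512 - 144) + 777387) - 3692267) = sqrt((368 + 777387) - 3692267) = sqrt(777755 - 3692267) = sqrt(-2914512) = 4*I*sqrt(182157)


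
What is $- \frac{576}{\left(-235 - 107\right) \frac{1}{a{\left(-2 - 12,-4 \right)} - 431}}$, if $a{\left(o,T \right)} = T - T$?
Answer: $- \frac{13792}{19} \approx -725.89$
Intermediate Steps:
$a{\left(o,T \right)} = 0$
$- \frac{576}{\left(-235 - 107\right) \frac{1}{a{\left(-2 - 12,-4 \right)} - 431}} = - \frac{576}{\left(-235 - 107\right) \frac{1}{0 - 431}} = - \frac{576}{\left(-342\right) \frac{1}{-431}} = - \frac{576}{\left(-342\right) \left(- \frac{1}{431}\right)} = - \frac{576}{\frac{342}{431}} = \left(-576\right) \frac{431}{342} = - \frac{13792}{19}$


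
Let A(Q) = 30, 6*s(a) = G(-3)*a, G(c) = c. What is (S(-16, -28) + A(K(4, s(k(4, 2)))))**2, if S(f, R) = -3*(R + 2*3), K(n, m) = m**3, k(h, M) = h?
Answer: 9216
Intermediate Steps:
s(a) = -a/2 (s(a) = (-3*a)/6 = -a/2)
S(f, R) = -18 - 3*R (S(f, R) = -3*(R + 6) = -3*(6 + R) = -18 - 3*R)
(S(-16, -28) + A(K(4, s(k(4, 2)))))**2 = ((-18 - 3*(-28)) + 30)**2 = ((-18 + 84) + 30)**2 = (66 + 30)**2 = 96**2 = 9216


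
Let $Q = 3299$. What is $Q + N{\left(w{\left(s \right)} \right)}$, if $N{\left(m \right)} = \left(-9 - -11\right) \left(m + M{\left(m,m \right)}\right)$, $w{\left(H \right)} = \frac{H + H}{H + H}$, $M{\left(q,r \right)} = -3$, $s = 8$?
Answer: $3295$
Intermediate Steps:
$w{\left(H \right)} = 1$ ($w{\left(H \right)} = \frac{2 H}{2 H} = 2 H \frac{1}{2 H} = 1$)
$N{\left(m \right)} = -6 + 2 m$ ($N{\left(m \right)} = \left(-9 - -11\right) \left(m - 3\right) = \left(-9 + 11\right) \left(-3 + m\right) = 2 \left(-3 + m\right) = -6 + 2 m$)
$Q + N{\left(w{\left(s \right)} \right)} = 3299 + \left(-6 + 2 \cdot 1\right) = 3299 + \left(-6 + 2\right) = 3299 - 4 = 3295$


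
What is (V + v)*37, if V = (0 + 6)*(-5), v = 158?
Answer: 4736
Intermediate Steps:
V = -30 (V = 6*(-5) = -30)
(V + v)*37 = (-30 + 158)*37 = 128*37 = 4736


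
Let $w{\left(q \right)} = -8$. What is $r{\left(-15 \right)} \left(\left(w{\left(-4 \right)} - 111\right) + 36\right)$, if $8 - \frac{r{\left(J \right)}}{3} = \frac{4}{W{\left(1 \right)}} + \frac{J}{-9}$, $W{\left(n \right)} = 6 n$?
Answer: $-1411$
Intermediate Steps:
$r{\left(J \right)} = 22 + \frac{J}{3}$ ($r{\left(J \right)} = 24 - 3 \left(\frac{4}{6 \cdot 1} + \frac{J}{-9}\right) = 24 - 3 \left(\frac{4}{6} + J \left(- \frac{1}{9}\right)\right) = 24 - 3 \left(4 \cdot \frac{1}{6} - \frac{J}{9}\right) = 24 - 3 \left(\frac{2}{3} - \frac{J}{9}\right) = 24 + \left(-2 + \frac{J}{3}\right) = 22 + \frac{J}{3}$)
$r{\left(-15 \right)} \left(\left(w{\left(-4 \right)} - 111\right) + 36\right) = \left(22 + \frac{1}{3} \left(-15\right)\right) \left(\left(-8 - 111\right) + 36\right) = \left(22 - 5\right) \left(-119 + 36\right) = 17 \left(-83\right) = -1411$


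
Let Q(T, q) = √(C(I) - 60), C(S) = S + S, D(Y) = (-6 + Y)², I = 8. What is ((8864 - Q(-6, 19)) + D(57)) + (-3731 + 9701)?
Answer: 17435 - 2*I*√11 ≈ 17435.0 - 6.6332*I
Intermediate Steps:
C(S) = 2*S
Q(T, q) = 2*I*√11 (Q(T, q) = √(2*8 - 60) = √(16 - 60) = √(-44) = 2*I*√11)
((8864 - Q(-6, 19)) + D(57)) + (-3731 + 9701) = ((8864 - 2*I*√11) + (-6 + 57)²) + (-3731 + 9701) = ((8864 - 2*I*√11) + 51²) + 5970 = ((8864 - 2*I*√11) + 2601) + 5970 = (11465 - 2*I*√11) + 5970 = 17435 - 2*I*√11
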